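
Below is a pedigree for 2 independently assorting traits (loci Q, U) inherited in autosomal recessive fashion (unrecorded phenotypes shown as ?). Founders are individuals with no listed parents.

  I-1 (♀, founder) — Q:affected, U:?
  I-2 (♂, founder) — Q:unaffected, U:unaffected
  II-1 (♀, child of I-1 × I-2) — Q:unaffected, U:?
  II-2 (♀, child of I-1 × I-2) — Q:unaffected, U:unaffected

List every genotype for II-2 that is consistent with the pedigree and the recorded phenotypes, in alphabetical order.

Q/I-1 aff ·: qq
Q/I-2 un ·: QQ|Qq
Q/II-1 un I-1×I-2: Qq
Q/II-2 un I-1×I-2: Qq
⇒ Q over [I-1,I-2,II-1,II-2]: 2 consistent
U/I-1 ? ·: UU|Uu|uu
U/I-2 un ·: UU|Uu
U/II-1 ? I-1×I-2: UU|Uu|uu
U/II-2 un I-1×I-2: UU|Uu
⇒ U over [I-1,I-2,II-1,II-2]: 18 consistent

II-2 ∈ {Qq UU, Qq Uu}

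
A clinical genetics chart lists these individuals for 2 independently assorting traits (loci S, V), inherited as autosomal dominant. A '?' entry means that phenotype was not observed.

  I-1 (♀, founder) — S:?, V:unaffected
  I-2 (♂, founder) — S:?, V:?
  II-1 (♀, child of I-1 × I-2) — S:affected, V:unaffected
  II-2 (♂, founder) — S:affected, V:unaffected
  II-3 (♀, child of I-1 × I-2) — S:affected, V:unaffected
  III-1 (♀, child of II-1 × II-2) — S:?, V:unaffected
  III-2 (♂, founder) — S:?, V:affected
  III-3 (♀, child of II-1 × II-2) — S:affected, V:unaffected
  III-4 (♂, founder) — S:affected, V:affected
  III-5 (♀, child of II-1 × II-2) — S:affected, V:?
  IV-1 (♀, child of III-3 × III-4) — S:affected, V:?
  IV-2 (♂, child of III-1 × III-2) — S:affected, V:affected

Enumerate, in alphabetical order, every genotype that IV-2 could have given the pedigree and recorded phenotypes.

IV-2 ∈ {SS Vv, Ss Vv}

S/I-1 ? ·: ss|Ss|SS
S/I-2 ? ·: ss|Ss|SS
S/II-1 aff I-1×I-2: Ss|SS
S/II-2 aff ·: Ss|SS
S/II-3 aff I-1×I-2: Ss|SS
S/III-1 ? II-1×II-2: ss|Ss|SS
S/III-2 ? ·: ss|Ss|SS
S/III-3 aff II-1×II-2: Ss|SS
S/III-4 aff ·: Ss|SS
S/III-5 aff II-1×II-2: Ss|SS
S/IV-1 aff III-3×III-4: Ss|SS
S/IV-2 aff III-1×III-2: Ss|SS
⇒ S over [I-1,I-2,II-1,II-2,II-3,III-1,III-2,III-3,III-4,III-5,IV-1,IV-2]: 3766 consistent
V/I-1 un ·: vv
V/I-2 ? ·: vv|Vv
V/II-1 un I-1×I-2: vv
V/II-2 un ·: vv
V/II-3 un I-1×I-2: vv
V/III-1 un II-1×II-2: vv
V/III-2 aff ·: Vv|VV
V/III-3 un II-1×II-2: vv
V/III-4 aff ·: Vv|VV
V/III-5 ? II-1×II-2: vv
V/IV-1 ? III-3×III-4: vv|Vv
V/IV-2 aff III-1×III-2: Vv
⇒ V over [I-1,I-2,II-1,II-2,II-3,III-1,III-2,III-3,III-4,III-5,IV-1,IV-2]: 12 consistent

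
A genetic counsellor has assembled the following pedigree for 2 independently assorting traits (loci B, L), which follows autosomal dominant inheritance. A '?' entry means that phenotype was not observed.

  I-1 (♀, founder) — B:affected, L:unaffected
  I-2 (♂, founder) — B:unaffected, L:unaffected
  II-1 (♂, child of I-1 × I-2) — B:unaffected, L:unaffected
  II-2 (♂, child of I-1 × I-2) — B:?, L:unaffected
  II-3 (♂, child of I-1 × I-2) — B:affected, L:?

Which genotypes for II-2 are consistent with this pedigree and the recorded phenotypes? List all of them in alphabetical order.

B/I-1 aff ·: Bb
B/I-2 un ·: bb
B/II-1 un I-1×I-2: bb
B/II-2 ? I-1×I-2: bb|Bb
B/II-3 aff I-1×I-2: Bb
⇒ B over [I-1,I-2,II-1,II-2,II-3]: 2 consistent
L/I-1 un ·: ll
L/I-2 un ·: ll
L/II-1 un I-1×I-2: ll
L/II-2 un I-1×I-2: ll
L/II-3 ? I-1×I-2: ll
⇒ L over [I-1,I-2,II-1,II-2,II-3]: 1 consistent

II-2 ∈ {Bb ll, bb ll}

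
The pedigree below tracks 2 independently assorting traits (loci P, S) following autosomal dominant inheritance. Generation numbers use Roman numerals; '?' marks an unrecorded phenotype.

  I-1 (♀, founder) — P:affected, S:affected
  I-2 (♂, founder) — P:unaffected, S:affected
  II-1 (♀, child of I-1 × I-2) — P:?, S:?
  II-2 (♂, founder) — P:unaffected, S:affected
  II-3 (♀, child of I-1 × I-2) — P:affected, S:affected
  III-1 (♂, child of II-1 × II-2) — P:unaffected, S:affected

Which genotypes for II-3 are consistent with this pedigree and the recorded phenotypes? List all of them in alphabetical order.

II-3 ∈ {Pp SS, Pp Ss}

P/I-1 aff ·: Pp|PP
P/I-2 un ·: pp
P/II-1 ? I-1×I-2: pp|Pp
P/II-2 un ·: pp
P/II-3 aff I-1×I-2: Pp
P/III-1 un II-1×II-2: pp
⇒ P over [I-1,I-2,II-1,II-2,II-3,III-1]: 3 consistent
S/I-1 aff ·: Ss|SS
S/I-2 aff ·: Ss|SS
S/II-1 ? I-1×I-2: ss|Ss|SS
S/II-2 aff ·: Ss|SS
S/II-3 aff I-1×I-2: Ss|SS
S/III-1 aff II-1×II-2: Ss|SS
⇒ S over [I-1,I-2,II-1,II-2,II-3,III-1]: 49 consistent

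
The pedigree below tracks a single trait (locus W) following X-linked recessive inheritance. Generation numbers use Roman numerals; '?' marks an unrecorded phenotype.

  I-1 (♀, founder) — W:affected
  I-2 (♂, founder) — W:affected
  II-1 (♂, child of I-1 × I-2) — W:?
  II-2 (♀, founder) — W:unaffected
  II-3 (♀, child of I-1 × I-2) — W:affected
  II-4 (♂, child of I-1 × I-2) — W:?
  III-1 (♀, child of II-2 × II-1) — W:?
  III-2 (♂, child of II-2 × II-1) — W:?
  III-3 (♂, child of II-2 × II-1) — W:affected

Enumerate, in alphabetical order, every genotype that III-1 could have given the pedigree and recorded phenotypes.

W/I-1 aff ·: X^wX^w
W/I-2 aff ·: X^wY
W/II-1 ? I-1×I-2: X^wY
W/II-2 un ·: X^WX^w
W/II-3 aff I-1×I-2: X^wX^w
W/II-4 ? I-1×I-2: X^wY
W/III-1 ? II-2×II-1: X^WX^w|X^wX^w
W/III-2 ? II-2×II-1: X^WY|X^wY
W/III-3 aff II-2×II-1: X^wY
⇒ W over [I-1,I-2,II-1,II-2,II-3,II-4,III-1,III-2,III-3]: 4 consistent

III-1 ∈ {X^WX^w, X^wX^w}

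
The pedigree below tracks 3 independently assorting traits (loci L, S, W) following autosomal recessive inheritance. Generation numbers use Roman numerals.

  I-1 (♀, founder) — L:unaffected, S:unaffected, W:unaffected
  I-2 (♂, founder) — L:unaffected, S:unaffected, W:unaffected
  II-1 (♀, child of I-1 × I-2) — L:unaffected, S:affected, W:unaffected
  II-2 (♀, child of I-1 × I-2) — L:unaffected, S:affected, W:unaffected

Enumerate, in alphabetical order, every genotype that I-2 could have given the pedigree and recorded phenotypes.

I-2 ∈ {LL Ss WW, LL Ss Ww, Ll Ss WW, Ll Ss Ww}

L/I-1 un ·: LL|Ll
L/I-2 un ·: LL|Ll
L/II-1 un I-1×I-2: LL|Ll
L/II-2 un I-1×I-2: LL|Ll
⇒ L over [I-1,I-2,II-1,II-2]: 13 consistent
S/I-1 un ·: Ss
S/I-2 un ·: Ss
S/II-1 aff I-1×I-2: ss
S/II-2 aff I-1×I-2: ss
⇒ S over [I-1,I-2,II-1,II-2]: 1 consistent
W/I-1 un ·: WW|Ww
W/I-2 un ·: WW|Ww
W/II-1 un I-1×I-2: WW|Ww
W/II-2 un I-1×I-2: WW|Ww
⇒ W over [I-1,I-2,II-1,II-2]: 13 consistent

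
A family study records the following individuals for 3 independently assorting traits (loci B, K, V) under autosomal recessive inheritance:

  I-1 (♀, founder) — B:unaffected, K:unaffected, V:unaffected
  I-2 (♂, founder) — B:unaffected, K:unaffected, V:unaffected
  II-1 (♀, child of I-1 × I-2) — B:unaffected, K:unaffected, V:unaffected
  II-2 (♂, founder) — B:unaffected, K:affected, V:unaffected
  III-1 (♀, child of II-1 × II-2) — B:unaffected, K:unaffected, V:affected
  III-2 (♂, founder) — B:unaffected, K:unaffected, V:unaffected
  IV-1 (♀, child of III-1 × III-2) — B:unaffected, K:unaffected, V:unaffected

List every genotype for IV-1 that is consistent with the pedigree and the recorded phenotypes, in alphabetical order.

B/I-1 un ·: BB|Bb
B/I-2 un ·: BB|Bb
B/II-1 un I-1×I-2: BB|Bb
B/II-2 un ·: BB|Bb
B/III-1 un II-1×II-2: BB|Bb
B/III-2 un ·: BB|Bb
B/IV-1 un III-1×III-2: BB|Bb
⇒ B over [I-1,I-2,II-1,II-2,III-1,III-2,IV-1]: 82 consistent
K/I-1 un ·: KK|Kk
K/I-2 un ·: KK|Kk
K/II-1 un I-1×I-2: KK|Kk
K/II-2 aff ·: kk
K/III-1 un II-1×II-2: Kk
K/III-2 un ·: KK|Kk
K/IV-1 un III-1×III-2: KK|Kk
⇒ K over [I-1,I-2,II-1,II-2,III-1,III-2,IV-1]: 28 consistent
V/I-1 un ·: VV|Vv
V/I-2 un ·: VV|Vv
V/II-1 un I-1×I-2: Vv
V/II-2 un ·: Vv
V/III-1 aff II-1×II-2: vv
V/III-2 un ·: VV|Vv
V/IV-1 un III-1×III-2: Vv
⇒ V over [I-1,I-2,II-1,II-2,III-1,III-2,IV-1]: 6 consistent

IV-1 ∈ {BB KK Vv, BB Kk Vv, Bb KK Vv, Bb Kk Vv}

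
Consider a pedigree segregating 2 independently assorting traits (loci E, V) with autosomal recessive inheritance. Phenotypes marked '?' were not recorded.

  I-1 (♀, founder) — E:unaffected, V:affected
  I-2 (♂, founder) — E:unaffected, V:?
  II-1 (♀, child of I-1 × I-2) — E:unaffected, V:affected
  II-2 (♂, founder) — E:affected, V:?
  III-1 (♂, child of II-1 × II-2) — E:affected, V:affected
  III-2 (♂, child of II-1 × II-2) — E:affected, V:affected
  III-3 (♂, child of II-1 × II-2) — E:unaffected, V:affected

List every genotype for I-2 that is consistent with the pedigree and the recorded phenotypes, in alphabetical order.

E/I-1 un ·: EE|Ee
E/I-2 un ·: EE|Ee
E/II-1 un I-1×I-2: Ee
E/II-2 aff ·: ee
E/III-1 aff II-1×II-2: ee
E/III-2 aff II-1×II-2: ee
E/III-3 un II-1×II-2: Ee
⇒ E over [I-1,I-2,II-1,II-2,III-1,III-2,III-3]: 3 consistent
V/I-1 aff ·: vv
V/I-2 ? ·: Vv|vv
V/II-1 aff I-1×I-2: vv
V/II-2 ? ·: Vv|vv
V/III-1 aff II-1×II-2: vv
V/III-2 aff II-1×II-2: vv
V/III-3 aff II-1×II-2: vv
⇒ V over [I-1,I-2,II-1,II-2,III-1,III-2,III-3]: 4 consistent

I-2 ∈ {EE Vv, EE vv, Ee Vv, Ee vv}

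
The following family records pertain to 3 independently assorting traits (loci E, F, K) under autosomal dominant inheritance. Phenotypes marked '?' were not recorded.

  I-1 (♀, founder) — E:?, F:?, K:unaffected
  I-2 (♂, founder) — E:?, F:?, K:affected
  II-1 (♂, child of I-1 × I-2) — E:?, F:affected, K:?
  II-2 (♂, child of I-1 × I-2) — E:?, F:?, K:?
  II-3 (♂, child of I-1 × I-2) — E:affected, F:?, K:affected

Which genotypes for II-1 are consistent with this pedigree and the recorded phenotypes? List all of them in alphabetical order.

E/I-1 ? ·: ee|Ee|EE
E/I-2 ? ·: ee|Ee|EE
E/II-1 ? I-1×I-2: ee|Ee|EE
E/II-2 ? I-1×I-2: ee|Ee|EE
E/II-3 aff I-1×I-2: Ee|EE
⇒ E over [I-1,I-2,II-1,II-2,II-3]: 45 consistent
F/I-1 ? ·: ff|Ff|FF
F/I-2 ? ·: ff|Ff|FF
F/II-1 aff I-1×I-2: Ff|FF
F/II-2 ? I-1×I-2: ff|Ff|FF
F/II-3 ? I-1×I-2: ff|Ff|FF
⇒ F over [I-1,I-2,II-1,II-2,II-3]: 45 consistent
K/I-1 un ·: kk
K/I-2 aff ·: Kk|KK
K/II-1 ? I-1×I-2: kk|Kk
K/II-2 ? I-1×I-2: kk|Kk
K/II-3 aff I-1×I-2: Kk
⇒ K over [I-1,I-2,II-1,II-2,II-3]: 5 consistent

II-1 ∈ {EE FF Kk, EE FF kk, EE Ff Kk, EE Ff kk, Ee FF Kk, Ee FF kk, Ee Ff Kk, Ee Ff kk, ee FF Kk, ee FF kk, ee Ff Kk, ee Ff kk}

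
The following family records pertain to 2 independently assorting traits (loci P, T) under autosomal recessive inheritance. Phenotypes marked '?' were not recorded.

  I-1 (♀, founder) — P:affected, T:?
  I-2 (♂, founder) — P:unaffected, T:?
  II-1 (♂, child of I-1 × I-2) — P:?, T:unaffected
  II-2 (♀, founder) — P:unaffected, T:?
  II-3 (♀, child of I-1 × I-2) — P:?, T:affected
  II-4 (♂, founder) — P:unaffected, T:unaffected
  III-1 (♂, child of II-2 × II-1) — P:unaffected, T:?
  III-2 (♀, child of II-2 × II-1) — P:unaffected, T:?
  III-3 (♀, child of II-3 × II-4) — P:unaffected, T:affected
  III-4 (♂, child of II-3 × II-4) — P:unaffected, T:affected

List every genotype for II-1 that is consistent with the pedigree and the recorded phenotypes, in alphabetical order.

P/I-1 aff ·: pp
P/I-2 un ·: PP|Pp
P/II-1 ? I-1×I-2: Pp|pp
P/II-2 un ·: PP|Pp
P/II-3 ? I-1×I-2: Pp|pp
P/II-4 un ·: PP|Pp
P/III-1 un II-2×II-1: PP|Pp
P/III-2 un II-2×II-1: PP|Pp
P/III-3 un II-3×II-4: PP|Pp
P/III-4 un II-3×II-4: PP|Pp
⇒ P over [I-1,I-2,II-1,II-2,II-3,II-4,III-1,III-2,III-3,III-4]: 164 consistent
T/I-1 ? ·: Tt|tt
T/I-2 ? ·: Tt|tt
T/II-1 un I-1×I-2: TT|Tt
T/II-2 ? ·: TT|Tt|tt
T/II-3 aff I-1×I-2: tt
T/II-4 un ·: Tt
T/III-1 ? II-2×II-1: TT|Tt|tt
T/III-2 ? II-2×II-1: TT|Tt|tt
T/III-3 aff II-3×II-4: tt
T/III-4 aff II-3×II-4: tt
⇒ T over [I-1,I-2,II-1,II-2,II-3,II-4,III-1,III-2,III-3,III-4]: 57 consistent

II-1 ∈ {Pp TT, Pp Tt, pp TT, pp Tt}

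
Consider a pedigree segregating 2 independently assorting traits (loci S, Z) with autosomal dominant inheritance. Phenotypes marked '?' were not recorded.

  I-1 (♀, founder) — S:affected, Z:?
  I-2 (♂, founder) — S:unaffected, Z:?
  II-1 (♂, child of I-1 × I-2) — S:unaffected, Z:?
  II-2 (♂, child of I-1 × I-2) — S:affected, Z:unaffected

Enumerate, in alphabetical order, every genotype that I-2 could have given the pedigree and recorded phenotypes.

I-2 ∈ {ss Zz, ss zz}

S/I-1 aff ·: Ss
S/I-2 un ·: ss
S/II-1 un I-1×I-2: ss
S/II-2 aff I-1×I-2: Ss
⇒ S over [I-1,I-2,II-1,II-2]: 1 consistent
Z/I-1 ? ·: zz|Zz
Z/I-2 ? ·: zz|Zz
Z/II-1 ? I-1×I-2: zz|Zz|ZZ
Z/II-2 un I-1×I-2: zz
⇒ Z over [I-1,I-2,II-1,II-2]: 8 consistent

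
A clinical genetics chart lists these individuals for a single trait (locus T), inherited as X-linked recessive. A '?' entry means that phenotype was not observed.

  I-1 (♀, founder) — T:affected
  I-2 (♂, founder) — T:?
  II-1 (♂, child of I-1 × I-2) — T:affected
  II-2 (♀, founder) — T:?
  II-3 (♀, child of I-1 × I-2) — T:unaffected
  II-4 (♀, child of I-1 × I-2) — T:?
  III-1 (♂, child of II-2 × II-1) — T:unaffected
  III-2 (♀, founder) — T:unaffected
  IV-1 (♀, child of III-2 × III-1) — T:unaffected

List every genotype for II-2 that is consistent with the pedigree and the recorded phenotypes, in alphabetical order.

II-2 ∈ {X^TX^T, X^TX^t}

T/I-1 aff ·: X^tX^t
T/I-2 ? ·: X^TY
T/II-1 aff I-1×I-2: X^tY
T/II-2 ? ·: X^TX^T|X^TX^t
T/II-3 un I-1×I-2: X^TX^t
T/II-4 ? I-1×I-2: X^TX^t
T/III-1 un II-2×II-1: X^TY
T/III-2 un ·: X^TX^T|X^TX^t
T/IV-1 un III-2×III-1: X^TX^T|X^TX^t
⇒ T over [I-1,I-2,II-1,II-2,II-3,II-4,III-1,III-2,IV-1]: 6 consistent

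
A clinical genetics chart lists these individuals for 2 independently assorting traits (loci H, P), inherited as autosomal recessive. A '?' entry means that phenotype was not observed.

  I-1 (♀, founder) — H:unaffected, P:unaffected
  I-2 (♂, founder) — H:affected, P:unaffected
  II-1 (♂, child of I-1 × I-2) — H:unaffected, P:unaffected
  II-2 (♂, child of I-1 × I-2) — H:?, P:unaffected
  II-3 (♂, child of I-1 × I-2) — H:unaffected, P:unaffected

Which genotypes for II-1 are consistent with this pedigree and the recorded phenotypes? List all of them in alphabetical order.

H/I-1 un ·: HH|Hh
H/I-2 aff ·: hh
H/II-1 un I-1×I-2: Hh
H/II-2 ? I-1×I-2: Hh|hh
H/II-3 un I-1×I-2: Hh
⇒ H over [I-1,I-2,II-1,II-2,II-3]: 3 consistent
P/I-1 un ·: PP|Pp
P/I-2 un ·: PP|Pp
P/II-1 un I-1×I-2: PP|Pp
P/II-2 un I-1×I-2: PP|Pp
P/II-3 un I-1×I-2: PP|Pp
⇒ P over [I-1,I-2,II-1,II-2,II-3]: 25 consistent

II-1 ∈ {Hh PP, Hh Pp}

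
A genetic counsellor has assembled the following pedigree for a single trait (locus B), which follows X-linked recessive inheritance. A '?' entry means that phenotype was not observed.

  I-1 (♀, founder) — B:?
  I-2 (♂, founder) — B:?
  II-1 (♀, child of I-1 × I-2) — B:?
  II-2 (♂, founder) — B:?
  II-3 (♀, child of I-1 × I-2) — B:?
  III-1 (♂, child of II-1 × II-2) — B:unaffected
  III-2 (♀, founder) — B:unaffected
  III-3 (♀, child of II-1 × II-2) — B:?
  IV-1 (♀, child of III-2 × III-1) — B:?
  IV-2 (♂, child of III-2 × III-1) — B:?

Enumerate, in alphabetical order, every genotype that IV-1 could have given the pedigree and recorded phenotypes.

IV-1 ∈ {X^BX^B, X^BX^b}

B/I-1 ? ·: X^BX^B|X^BX^b|X^bX^b
B/I-2 ? ·: X^BY|X^bY
B/II-1 ? I-1×I-2: X^BX^B|X^BX^b
B/II-2 ? ·: X^BY|X^bY
B/II-3 ? I-1×I-2: X^BX^B|X^BX^b|X^bX^b
B/III-1 un II-1×II-2: X^BY
B/III-2 un ·: X^BX^B|X^BX^b
B/III-3 ? II-1×II-2: X^BX^B|X^BX^b|X^bX^b
B/IV-1 ? III-2×III-1: X^BX^B|X^BX^b
B/IV-2 ? III-2×III-1: X^BY|X^bY
⇒ B over [I-1,I-2,II-1,II-2,II-3,III-1,III-2,III-3,IV-1,IV-2]: 150 consistent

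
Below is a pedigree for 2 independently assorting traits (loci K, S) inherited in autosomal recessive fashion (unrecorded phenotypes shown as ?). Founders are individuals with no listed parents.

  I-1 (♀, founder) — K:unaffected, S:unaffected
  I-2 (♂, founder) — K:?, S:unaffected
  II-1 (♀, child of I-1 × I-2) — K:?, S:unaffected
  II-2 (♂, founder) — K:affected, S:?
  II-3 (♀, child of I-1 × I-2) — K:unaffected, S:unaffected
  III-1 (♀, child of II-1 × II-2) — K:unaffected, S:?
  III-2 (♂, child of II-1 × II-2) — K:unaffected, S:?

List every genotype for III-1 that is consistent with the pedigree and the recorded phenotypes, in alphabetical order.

III-1 ∈ {Kk SS, Kk Ss, Kk ss}

K/I-1 un ·: KK|Kk
K/I-2 ? ·: KK|Kk|kk
K/II-1 ? I-1×I-2: KK|Kk
K/II-2 aff ·: kk
K/II-3 un I-1×I-2: KK|Kk
K/III-1 un II-1×II-2: Kk
K/III-2 un II-1×II-2: Kk
⇒ K over [I-1,I-2,II-1,II-2,II-3,III-1,III-2]: 15 consistent
S/I-1 un ·: SS|Ss
S/I-2 un ·: SS|Ss
S/II-1 un I-1×I-2: SS|Ss
S/II-2 ? ·: SS|Ss|ss
S/II-3 un I-1×I-2: SS|Ss
S/III-1 ? II-1×II-2: SS|Ss|ss
S/III-2 ? II-1×II-2: SS|Ss|ss
⇒ S over [I-1,I-2,II-1,II-2,II-3,III-1,III-2]: 144 consistent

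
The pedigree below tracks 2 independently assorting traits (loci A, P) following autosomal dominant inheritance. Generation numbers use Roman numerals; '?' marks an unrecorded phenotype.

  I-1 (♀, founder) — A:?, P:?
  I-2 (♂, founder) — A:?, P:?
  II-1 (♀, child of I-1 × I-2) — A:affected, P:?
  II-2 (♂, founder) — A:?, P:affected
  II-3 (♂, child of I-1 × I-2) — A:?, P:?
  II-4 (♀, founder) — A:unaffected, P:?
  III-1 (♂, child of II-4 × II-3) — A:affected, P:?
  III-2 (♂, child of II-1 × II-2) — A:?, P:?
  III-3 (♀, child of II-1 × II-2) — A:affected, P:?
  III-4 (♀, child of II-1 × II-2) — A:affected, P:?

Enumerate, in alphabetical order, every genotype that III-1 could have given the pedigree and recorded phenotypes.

A/I-1 ? ·: aa|Aa|AA
A/I-2 ? ·: aa|Aa|AA
A/II-1 aff I-1×I-2: Aa|AA
A/II-2 ? ·: aa|Aa|AA
A/II-3 ? I-1×I-2: Aa|AA
A/II-4 un ·: aa
A/III-1 aff II-4×II-3: Aa
A/III-2 ? II-1×II-2: aa|Aa|AA
A/III-3 aff II-1×II-2: Aa|AA
A/III-4 aff II-1×II-2: Aa|AA
⇒ A over [I-1,I-2,II-1,II-2,II-3,II-4,III-1,III-2,III-3,III-4]: 290 consistent
P/I-1 ? ·: pp|Pp|PP
P/I-2 ? ·: pp|Pp|PP
P/II-1 ? I-1×I-2: pp|Pp|PP
P/II-2 aff ·: Pp|PP
P/II-3 ? I-1×I-2: pp|Pp|PP
P/II-4 ? ·: pp|Pp|PP
P/III-1 ? II-4×II-3: pp|Pp|PP
P/III-2 ? II-1×II-2: pp|Pp|PP
P/III-3 ? II-1×II-2: pp|Pp|PP
P/III-4 ? II-1×II-2: pp|Pp|PP
⇒ P over [I-1,I-2,II-1,II-2,II-3,II-4,III-1,III-2,III-3,III-4]: 3293 consistent

III-1 ∈ {Aa PP, Aa Pp, Aa pp}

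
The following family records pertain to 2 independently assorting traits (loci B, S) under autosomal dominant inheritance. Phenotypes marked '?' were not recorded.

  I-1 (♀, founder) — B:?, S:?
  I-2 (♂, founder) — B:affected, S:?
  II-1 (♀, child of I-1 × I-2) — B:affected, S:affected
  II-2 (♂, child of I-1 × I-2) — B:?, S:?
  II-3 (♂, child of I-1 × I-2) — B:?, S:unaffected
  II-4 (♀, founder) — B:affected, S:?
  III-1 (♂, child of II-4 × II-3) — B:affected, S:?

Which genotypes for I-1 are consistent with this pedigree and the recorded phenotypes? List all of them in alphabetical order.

B/I-1 ? ·: bb|Bb|BB
B/I-2 aff ·: Bb|BB
B/II-1 aff I-1×I-2: Bb|BB
B/II-2 ? I-1×I-2: bb|Bb|BB
B/II-3 ? I-1×I-2: bb|Bb|BB
B/II-4 aff ·: Bb|BB
B/III-1 aff II-4×II-3: Bb|BB
⇒ B over [I-1,I-2,II-1,II-2,II-3,II-4,III-1]: 129 consistent
S/I-1 ? ·: ss|Ss
S/I-2 ? ·: ss|Ss
S/II-1 aff I-1×I-2: Ss|SS
S/II-2 ? I-1×I-2: ss|Ss|SS
S/II-3 un I-1×I-2: ss
S/II-4 ? ·: ss|Ss|SS
S/III-1 ? II-4×II-3: ss|Ss
⇒ S over [I-1,I-2,II-1,II-2,II-3,II-4,III-1]: 40 consistent

I-1 ∈ {BB Ss, BB ss, Bb Ss, Bb ss, bb Ss, bb ss}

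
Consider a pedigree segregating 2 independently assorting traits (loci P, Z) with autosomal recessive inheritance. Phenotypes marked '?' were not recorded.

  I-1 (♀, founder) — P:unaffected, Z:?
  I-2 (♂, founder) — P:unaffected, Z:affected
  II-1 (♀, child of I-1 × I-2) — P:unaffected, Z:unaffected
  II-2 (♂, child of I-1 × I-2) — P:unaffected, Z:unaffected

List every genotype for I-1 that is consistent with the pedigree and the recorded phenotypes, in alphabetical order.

P/I-1 un ·: PP|Pp
P/I-2 un ·: PP|Pp
P/II-1 un I-1×I-2: PP|Pp
P/II-2 un I-1×I-2: PP|Pp
⇒ P over [I-1,I-2,II-1,II-2]: 13 consistent
Z/I-1 ? ·: ZZ|Zz
Z/I-2 aff ·: zz
Z/II-1 un I-1×I-2: Zz
Z/II-2 un I-1×I-2: Zz
⇒ Z over [I-1,I-2,II-1,II-2]: 2 consistent

I-1 ∈ {PP ZZ, PP Zz, Pp ZZ, Pp Zz}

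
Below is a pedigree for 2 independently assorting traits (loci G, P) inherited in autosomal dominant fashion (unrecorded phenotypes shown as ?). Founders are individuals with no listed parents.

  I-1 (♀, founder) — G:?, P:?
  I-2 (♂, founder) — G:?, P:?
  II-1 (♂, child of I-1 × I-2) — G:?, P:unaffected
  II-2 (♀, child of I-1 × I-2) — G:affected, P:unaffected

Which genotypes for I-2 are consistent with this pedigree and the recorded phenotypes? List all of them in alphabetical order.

I-2 ∈ {GG Pp, GG pp, Gg Pp, Gg pp, gg Pp, gg pp}

G/I-1 ? ·: gg|Gg|GG
G/I-2 ? ·: gg|Gg|GG
G/II-1 ? I-1×I-2: gg|Gg|GG
G/II-2 aff I-1×I-2: Gg|GG
⇒ G over [I-1,I-2,II-1,II-2]: 21 consistent
P/I-1 ? ·: pp|Pp
P/I-2 ? ·: pp|Pp
P/II-1 un I-1×I-2: pp
P/II-2 un I-1×I-2: pp
⇒ P over [I-1,I-2,II-1,II-2]: 4 consistent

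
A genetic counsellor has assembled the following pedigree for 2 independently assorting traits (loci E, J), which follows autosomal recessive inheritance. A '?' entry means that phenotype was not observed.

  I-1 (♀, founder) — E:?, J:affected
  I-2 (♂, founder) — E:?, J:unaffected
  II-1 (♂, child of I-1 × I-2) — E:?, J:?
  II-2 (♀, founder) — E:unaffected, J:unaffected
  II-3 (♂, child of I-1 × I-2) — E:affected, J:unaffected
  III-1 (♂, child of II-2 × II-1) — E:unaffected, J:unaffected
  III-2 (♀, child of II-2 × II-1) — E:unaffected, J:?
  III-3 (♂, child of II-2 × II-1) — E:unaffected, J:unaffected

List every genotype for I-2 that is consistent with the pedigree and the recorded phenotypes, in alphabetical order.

E/I-1 ? ·: Ee|ee
E/I-2 ? ·: Ee|ee
E/II-1 ? I-1×I-2: EE|Ee|ee
E/II-2 un ·: EE|Ee
E/II-3 aff I-1×I-2: ee
E/III-1 un II-2×II-1: EE|Ee
E/III-2 un II-2×II-1: EE|Ee
E/III-3 un II-2×II-1: EE|Ee
⇒ E over [I-1,I-2,II-1,II-2,II-3,III-1,III-2,III-3]: 65 consistent
J/I-1 aff ·: jj
J/I-2 un ·: JJ|Jj
J/II-1 ? I-1×I-2: Jj|jj
J/II-2 un ·: JJ|Jj
J/II-3 un I-1×I-2: Jj
J/III-1 un II-2×II-1: JJ|Jj
J/III-2 ? II-2×II-1: JJ|Jj|jj
J/III-3 un II-2×II-1: JJ|Jj
⇒ J over [I-1,I-2,II-1,II-2,II-3,III-1,III-2,III-3]: 43 consistent

I-2 ∈ {Ee JJ, Ee Jj, ee JJ, ee Jj}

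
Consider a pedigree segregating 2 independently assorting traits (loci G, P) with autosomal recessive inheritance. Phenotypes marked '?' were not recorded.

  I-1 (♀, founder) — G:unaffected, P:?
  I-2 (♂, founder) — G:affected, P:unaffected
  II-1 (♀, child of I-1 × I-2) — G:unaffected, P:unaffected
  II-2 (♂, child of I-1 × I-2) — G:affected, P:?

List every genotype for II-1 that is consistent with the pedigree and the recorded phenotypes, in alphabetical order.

G/I-1 un ·: Gg
G/I-2 aff ·: gg
G/II-1 un I-1×I-2: Gg
G/II-2 aff I-1×I-2: gg
⇒ G over [I-1,I-2,II-1,II-2]: 1 consistent
P/I-1 ? ·: PP|Pp|pp
P/I-2 un ·: PP|Pp
P/II-1 un I-1×I-2: PP|Pp
P/II-2 ? I-1×I-2: PP|Pp|pp
⇒ P over [I-1,I-2,II-1,II-2]: 18 consistent

II-1 ∈ {Gg PP, Gg Pp}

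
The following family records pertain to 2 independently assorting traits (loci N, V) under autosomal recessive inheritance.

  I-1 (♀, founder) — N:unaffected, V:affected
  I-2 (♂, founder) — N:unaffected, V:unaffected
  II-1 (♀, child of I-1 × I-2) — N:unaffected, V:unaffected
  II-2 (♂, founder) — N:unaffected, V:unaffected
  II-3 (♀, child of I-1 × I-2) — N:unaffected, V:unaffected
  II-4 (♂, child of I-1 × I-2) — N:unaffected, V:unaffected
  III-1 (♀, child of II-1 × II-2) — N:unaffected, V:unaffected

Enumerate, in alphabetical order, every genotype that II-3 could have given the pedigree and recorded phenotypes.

N/I-1 un ·: NN|Nn
N/I-2 un ·: NN|Nn
N/II-1 un I-1×I-2: NN|Nn
N/II-2 un ·: NN|Nn
N/II-3 un I-1×I-2: NN|Nn
N/II-4 un I-1×I-2: NN|Nn
N/III-1 un II-1×II-2: NN|Nn
⇒ N over [I-1,I-2,II-1,II-2,II-3,II-4,III-1]: 87 consistent
V/I-1 aff ·: vv
V/I-2 un ·: VV|Vv
V/II-1 un I-1×I-2: Vv
V/II-2 un ·: VV|Vv
V/II-3 un I-1×I-2: Vv
V/II-4 un I-1×I-2: Vv
V/III-1 un II-1×II-2: VV|Vv
⇒ V over [I-1,I-2,II-1,II-2,II-3,II-4,III-1]: 8 consistent

II-3 ∈ {NN Vv, Nn Vv}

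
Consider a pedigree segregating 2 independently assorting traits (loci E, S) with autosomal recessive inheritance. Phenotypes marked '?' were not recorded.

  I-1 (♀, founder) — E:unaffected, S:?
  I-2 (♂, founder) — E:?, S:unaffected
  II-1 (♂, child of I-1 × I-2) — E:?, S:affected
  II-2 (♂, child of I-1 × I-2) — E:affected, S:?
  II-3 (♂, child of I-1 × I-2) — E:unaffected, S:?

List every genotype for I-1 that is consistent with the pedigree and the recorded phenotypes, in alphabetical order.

I-1 ∈ {Ee Ss, Ee ss}

E/I-1 un ·: Ee
E/I-2 ? ·: Ee|ee
E/II-1 ? I-1×I-2: EE|Ee|ee
E/II-2 aff I-1×I-2: ee
E/II-3 un I-1×I-2: EE|Ee
⇒ E over [I-1,I-2,II-1,II-2,II-3]: 8 consistent
S/I-1 ? ·: Ss|ss
S/I-2 un ·: Ss
S/II-1 aff I-1×I-2: ss
S/II-2 ? I-1×I-2: SS|Ss|ss
S/II-3 ? I-1×I-2: SS|Ss|ss
⇒ S over [I-1,I-2,II-1,II-2,II-3]: 13 consistent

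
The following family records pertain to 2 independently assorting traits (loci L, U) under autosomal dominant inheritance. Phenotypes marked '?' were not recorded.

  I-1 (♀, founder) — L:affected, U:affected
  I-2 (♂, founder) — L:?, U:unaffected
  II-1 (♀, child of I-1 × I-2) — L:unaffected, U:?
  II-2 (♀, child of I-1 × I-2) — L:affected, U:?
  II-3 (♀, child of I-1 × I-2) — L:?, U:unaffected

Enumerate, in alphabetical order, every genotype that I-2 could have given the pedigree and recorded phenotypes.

L/I-1 aff ·: Ll
L/I-2 ? ·: ll|Ll
L/II-1 un I-1×I-2: ll
L/II-2 aff I-1×I-2: Ll|LL
L/II-3 ? I-1×I-2: ll|Ll|LL
⇒ L over [I-1,I-2,II-1,II-2,II-3]: 8 consistent
U/I-1 aff ·: Uu
U/I-2 un ·: uu
U/II-1 ? I-1×I-2: uu|Uu
U/II-2 ? I-1×I-2: uu|Uu
U/II-3 un I-1×I-2: uu
⇒ U over [I-1,I-2,II-1,II-2,II-3]: 4 consistent

I-2 ∈ {Ll uu, ll uu}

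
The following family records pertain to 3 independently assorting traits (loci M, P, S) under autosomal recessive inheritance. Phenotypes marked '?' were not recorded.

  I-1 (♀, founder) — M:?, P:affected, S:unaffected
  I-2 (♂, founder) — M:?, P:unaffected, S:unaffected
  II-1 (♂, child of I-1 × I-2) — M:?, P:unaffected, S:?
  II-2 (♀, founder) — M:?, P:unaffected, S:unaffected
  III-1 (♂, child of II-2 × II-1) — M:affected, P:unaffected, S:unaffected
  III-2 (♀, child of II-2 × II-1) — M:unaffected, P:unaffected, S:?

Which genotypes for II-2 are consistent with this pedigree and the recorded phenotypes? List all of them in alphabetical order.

M/I-1 ? ·: MM|Mm|mm
M/I-2 ? ·: MM|Mm|mm
M/II-1 ? I-1×I-2: Mm|mm
M/II-2 ? ·: Mm|mm
M/III-1 aff II-2×II-1: mm
M/III-2 un II-2×II-1: MM|Mm
⇒ M over [I-1,I-2,II-1,II-2,III-1,III-2]: 25 consistent
P/I-1 aff ·: pp
P/I-2 un ·: PP|Pp
P/II-1 un I-1×I-2: Pp
P/II-2 un ·: PP|Pp
P/III-1 un II-2×II-1: PP|Pp
P/III-2 un II-2×II-1: PP|Pp
⇒ P over [I-1,I-2,II-1,II-2,III-1,III-2]: 16 consistent
S/I-1 un ·: SS|Ss
S/I-2 un ·: SS|Ss
S/II-1 ? I-1×I-2: SS|Ss|ss
S/II-2 un ·: SS|Ss
S/III-1 un II-2×II-1: SS|Ss
S/III-2 ? II-2×II-1: SS|Ss|ss
⇒ S over [I-1,I-2,II-1,II-2,III-1,III-2]: 53 consistent

II-2 ∈ {Mm PP SS, Mm PP Ss, Mm Pp SS, Mm Pp Ss, mm PP SS, mm PP Ss, mm Pp SS, mm Pp Ss}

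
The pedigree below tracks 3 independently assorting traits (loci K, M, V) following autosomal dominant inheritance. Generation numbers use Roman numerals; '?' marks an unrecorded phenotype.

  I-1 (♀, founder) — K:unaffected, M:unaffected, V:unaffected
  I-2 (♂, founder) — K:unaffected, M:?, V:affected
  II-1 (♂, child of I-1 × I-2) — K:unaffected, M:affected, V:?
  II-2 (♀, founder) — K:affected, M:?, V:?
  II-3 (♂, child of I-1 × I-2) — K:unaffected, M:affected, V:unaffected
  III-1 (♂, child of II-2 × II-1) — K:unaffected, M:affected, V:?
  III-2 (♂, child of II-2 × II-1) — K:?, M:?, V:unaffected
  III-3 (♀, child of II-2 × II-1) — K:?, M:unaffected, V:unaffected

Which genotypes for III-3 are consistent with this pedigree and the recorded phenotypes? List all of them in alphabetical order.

K/I-1 un ·: kk
K/I-2 un ·: kk
K/II-1 un I-1×I-2: kk
K/II-2 aff ·: Kk
K/II-3 un I-1×I-2: kk
K/III-1 un II-2×II-1: kk
K/III-2 ? II-2×II-1: kk|Kk
K/III-3 ? II-2×II-1: kk|Kk
⇒ K over [I-1,I-2,II-1,II-2,II-3,III-1,III-2,III-3]: 4 consistent
M/I-1 un ·: mm
M/I-2 ? ·: Mm|MM
M/II-1 aff I-1×I-2: Mm
M/II-2 ? ·: mm|Mm
M/II-3 aff I-1×I-2: Mm
M/III-1 aff II-2×II-1: Mm|MM
M/III-2 ? II-2×II-1: mm|Mm|MM
M/III-3 un II-2×II-1: mm
⇒ M over [I-1,I-2,II-1,II-2,II-3,III-1,III-2,III-3]: 16 consistent
V/I-1 un ·: vv
V/I-2 aff ·: Vv
V/II-1 ? I-1×I-2: vv|Vv
V/II-2 ? ·: vv|Vv
V/II-3 un I-1×I-2: vv
V/III-1 ? II-2×II-1: vv|Vv|VV
V/III-2 un II-2×II-1: vv
V/III-3 un II-2×II-1: vv
⇒ V over [I-1,I-2,II-1,II-2,II-3,III-1,III-2,III-3]: 8 consistent

III-3 ∈ {Kk mm vv, kk mm vv}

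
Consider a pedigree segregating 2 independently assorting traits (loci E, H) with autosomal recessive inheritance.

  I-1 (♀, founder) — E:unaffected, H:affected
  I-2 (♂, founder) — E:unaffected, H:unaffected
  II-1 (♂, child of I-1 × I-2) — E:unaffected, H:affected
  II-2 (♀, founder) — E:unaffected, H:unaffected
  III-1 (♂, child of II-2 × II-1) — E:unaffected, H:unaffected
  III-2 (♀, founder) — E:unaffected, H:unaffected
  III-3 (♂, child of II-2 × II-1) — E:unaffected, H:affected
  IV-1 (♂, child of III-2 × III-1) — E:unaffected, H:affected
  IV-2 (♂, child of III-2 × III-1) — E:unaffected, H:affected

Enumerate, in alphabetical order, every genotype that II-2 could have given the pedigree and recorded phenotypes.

II-2 ∈ {EE Hh, Ee Hh}

E/I-1 un ·: EE|Ee
E/I-2 un ·: EE|Ee
E/II-1 un I-1×I-2: EE|Ee
E/II-2 un ·: EE|Ee
E/III-1 un II-2×II-1: EE|Ee
E/III-2 un ·: EE|Ee
E/III-3 un II-2×II-1: EE|Ee
E/IV-1 un III-2×III-1: EE|Ee
E/IV-2 un III-2×III-1: EE|Ee
⇒ E over [I-1,I-2,II-1,II-2,III-1,III-2,III-3,IV-1,IV-2]: 280 consistent
H/I-1 aff ·: hh
H/I-2 un ·: Hh
H/II-1 aff I-1×I-2: hh
H/II-2 un ·: Hh
H/III-1 un II-2×II-1: Hh
H/III-2 un ·: Hh
H/III-3 aff II-2×II-1: hh
H/IV-1 aff III-2×III-1: hh
H/IV-2 aff III-2×III-1: hh
⇒ H over [I-1,I-2,II-1,II-2,III-1,III-2,III-3,IV-1,IV-2]: 1 consistent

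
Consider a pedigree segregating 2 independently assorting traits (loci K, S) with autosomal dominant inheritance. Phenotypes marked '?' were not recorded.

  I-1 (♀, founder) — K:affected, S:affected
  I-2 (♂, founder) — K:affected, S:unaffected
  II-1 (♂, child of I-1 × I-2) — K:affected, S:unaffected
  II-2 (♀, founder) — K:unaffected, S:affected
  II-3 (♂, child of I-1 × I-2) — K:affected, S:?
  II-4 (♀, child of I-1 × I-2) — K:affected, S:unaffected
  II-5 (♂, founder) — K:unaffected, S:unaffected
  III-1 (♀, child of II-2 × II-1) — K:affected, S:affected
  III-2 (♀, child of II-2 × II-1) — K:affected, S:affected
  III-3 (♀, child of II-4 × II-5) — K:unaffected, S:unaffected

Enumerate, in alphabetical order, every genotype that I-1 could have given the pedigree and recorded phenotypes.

I-1 ∈ {KK Ss, Kk Ss}

K/I-1 aff ·: Kk|KK
K/I-2 aff ·: Kk|KK
K/II-1 aff I-1×I-2: Kk|KK
K/II-2 un ·: kk
K/II-3 aff I-1×I-2: Kk|KK
K/II-4 aff I-1×I-2: Kk
K/II-5 un ·: kk
K/III-1 aff II-2×II-1: Kk
K/III-2 aff II-2×II-1: Kk
K/III-3 un II-4×II-5: kk
⇒ K over [I-1,I-2,II-1,II-2,II-3,II-4,II-5,III-1,III-2,III-3]: 12 consistent
S/I-1 aff ·: Ss
S/I-2 un ·: ss
S/II-1 un I-1×I-2: ss
S/II-2 aff ·: Ss|SS
S/II-3 ? I-1×I-2: ss|Ss
S/II-4 un I-1×I-2: ss
S/II-5 un ·: ss
S/III-1 aff II-2×II-1: Ss
S/III-2 aff II-2×II-1: Ss
S/III-3 un II-4×II-5: ss
⇒ S over [I-1,I-2,II-1,II-2,II-3,II-4,II-5,III-1,III-2,III-3]: 4 consistent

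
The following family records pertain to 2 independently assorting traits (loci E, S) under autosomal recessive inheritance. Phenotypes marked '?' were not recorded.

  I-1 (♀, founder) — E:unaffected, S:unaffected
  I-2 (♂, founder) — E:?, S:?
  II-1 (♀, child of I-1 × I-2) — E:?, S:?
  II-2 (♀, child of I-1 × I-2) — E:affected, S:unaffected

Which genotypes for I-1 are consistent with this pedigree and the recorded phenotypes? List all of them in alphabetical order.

I-1 ∈ {Ee SS, Ee Ss}

E/I-1 un ·: Ee
E/I-2 ? ·: Ee|ee
E/II-1 ? I-1×I-2: EE|Ee|ee
E/II-2 aff I-1×I-2: ee
⇒ E over [I-1,I-2,II-1,II-2]: 5 consistent
S/I-1 un ·: SS|Ss
S/I-2 ? ·: SS|Ss|ss
S/II-1 ? I-1×I-2: SS|Ss|ss
S/II-2 un I-1×I-2: SS|Ss
⇒ S over [I-1,I-2,II-1,II-2]: 18 consistent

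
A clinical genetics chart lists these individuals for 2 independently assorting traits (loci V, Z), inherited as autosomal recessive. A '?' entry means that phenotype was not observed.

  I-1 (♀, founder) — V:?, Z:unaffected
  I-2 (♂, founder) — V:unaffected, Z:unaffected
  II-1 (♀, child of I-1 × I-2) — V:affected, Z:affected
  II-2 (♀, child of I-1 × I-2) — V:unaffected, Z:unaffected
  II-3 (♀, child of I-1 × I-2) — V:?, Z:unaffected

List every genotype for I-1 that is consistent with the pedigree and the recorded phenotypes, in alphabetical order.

V/I-1 ? ·: Vv|vv
V/I-2 un ·: Vv
V/II-1 aff I-1×I-2: vv
V/II-2 un I-1×I-2: VV|Vv
V/II-3 ? I-1×I-2: VV|Vv|vv
⇒ V over [I-1,I-2,II-1,II-2,II-3]: 8 consistent
Z/I-1 un ·: Zz
Z/I-2 un ·: Zz
Z/II-1 aff I-1×I-2: zz
Z/II-2 un I-1×I-2: ZZ|Zz
Z/II-3 un I-1×I-2: ZZ|Zz
⇒ Z over [I-1,I-2,II-1,II-2,II-3]: 4 consistent

I-1 ∈ {Vv Zz, vv Zz}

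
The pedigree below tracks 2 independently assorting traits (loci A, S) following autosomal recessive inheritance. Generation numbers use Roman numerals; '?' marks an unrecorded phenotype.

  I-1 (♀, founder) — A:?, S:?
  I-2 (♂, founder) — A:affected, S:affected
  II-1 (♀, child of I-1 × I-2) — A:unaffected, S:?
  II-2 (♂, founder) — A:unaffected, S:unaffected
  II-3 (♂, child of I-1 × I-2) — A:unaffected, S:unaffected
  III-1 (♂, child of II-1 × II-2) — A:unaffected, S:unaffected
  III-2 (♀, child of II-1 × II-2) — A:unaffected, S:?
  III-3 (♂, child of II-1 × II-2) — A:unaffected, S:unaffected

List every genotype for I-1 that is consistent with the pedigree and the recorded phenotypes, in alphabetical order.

A/I-1 ? ·: AA|Aa
A/I-2 aff ·: aa
A/II-1 un I-1×I-2: Aa
A/II-2 un ·: AA|Aa
A/II-3 un I-1×I-2: Aa
A/III-1 un II-1×II-2: AA|Aa
A/III-2 un II-1×II-2: AA|Aa
A/III-3 un II-1×II-2: AA|Aa
⇒ A over [I-1,I-2,II-1,II-2,II-3,III-1,III-2,III-3]: 32 consistent
S/I-1 ? ·: SS|Ss
S/I-2 aff ·: ss
S/II-1 ? I-1×I-2: Ss|ss
S/II-2 un ·: SS|Ss
S/II-3 un I-1×I-2: Ss
S/III-1 un II-1×II-2: SS|Ss
S/III-2 ? II-1×II-2: SS|Ss|ss
S/III-3 un II-1×II-2: SS|Ss
⇒ S over [I-1,I-2,II-1,II-2,II-3,III-1,III-2,III-3]: 43 consistent

I-1 ∈ {AA SS, AA Ss, Aa SS, Aa Ss}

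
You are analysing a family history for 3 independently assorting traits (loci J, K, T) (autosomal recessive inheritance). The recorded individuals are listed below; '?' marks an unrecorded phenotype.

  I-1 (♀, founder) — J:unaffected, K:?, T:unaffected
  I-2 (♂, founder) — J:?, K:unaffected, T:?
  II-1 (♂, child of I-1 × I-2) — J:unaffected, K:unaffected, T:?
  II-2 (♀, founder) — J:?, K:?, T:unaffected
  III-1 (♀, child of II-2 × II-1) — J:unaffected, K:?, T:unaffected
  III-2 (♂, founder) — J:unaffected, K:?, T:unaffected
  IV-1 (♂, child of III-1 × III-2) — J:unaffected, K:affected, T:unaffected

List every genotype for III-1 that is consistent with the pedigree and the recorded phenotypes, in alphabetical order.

III-1 ∈ {JJ Kk TT, JJ Kk Tt, JJ kk TT, JJ kk Tt, Jj Kk TT, Jj Kk Tt, Jj kk TT, Jj kk Tt}

J/I-1 un ·: JJ|Jj
J/I-2 ? ·: JJ|Jj|jj
J/II-1 un I-1×I-2: JJ|Jj
J/II-2 ? ·: JJ|Jj|jj
J/III-1 un II-2×II-1: JJ|Jj
J/III-2 un ·: JJ|Jj
J/IV-1 un III-1×III-2: JJ|Jj
⇒ J over [I-1,I-2,II-1,II-2,III-1,III-2,IV-1]: 146 consistent
K/I-1 ? ·: KK|Kk|kk
K/I-2 un ·: KK|Kk
K/II-1 un I-1×I-2: KK|Kk
K/II-2 ? ·: KK|Kk|kk
K/III-1 ? II-2×II-1: Kk|kk
K/III-2 ? ·: Kk|kk
K/IV-1 aff III-1×III-2: kk
⇒ K over [I-1,I-2,II-1,II-2,III-1,III-2,IV-1]: 66 consistent
T/I-1 un ·: TT|Tt
T/I-2 ? ·: TT|Tt|tt
T/II-1 ? I-1×I-2: TT|Tt|tt
T/II-2 un ·: TT|Tt
T/III-1 un II-2×II-1: TT|Tt
T/III-2 un ·: TT|Tt
T/IV-1 un III-1×III-2: TT|Tt
⇒ T over [I-1,I-2,II-1,II-2,III-1,III-2,IV-1]: 126 consistent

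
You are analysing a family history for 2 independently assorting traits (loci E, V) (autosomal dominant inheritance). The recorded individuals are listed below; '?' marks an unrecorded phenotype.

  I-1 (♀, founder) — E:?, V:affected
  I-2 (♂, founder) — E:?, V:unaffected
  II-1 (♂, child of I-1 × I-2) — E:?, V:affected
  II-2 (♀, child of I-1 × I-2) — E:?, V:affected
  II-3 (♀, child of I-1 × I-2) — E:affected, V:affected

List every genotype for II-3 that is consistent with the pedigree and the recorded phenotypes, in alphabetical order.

II-3 ∈ {EE Vv, Ee Vv}

E/I-1 ? ·: ee|Ee|EE
E/I-2 ? ·: ee|Ee|EE
E/II-1 ? I-1×I-2: ee|Ee|EE
E/II-2 ? I-1×I-2: ee|Ee|EE
E/II-3 aff I-1×I-2: Ee|EE
⇒ E over [I-1,I-2,II-1,II-2,II-3]: 45 consistent
V/I-1 aff ·: Vv|VV
V/I-2 un ·: vv
V/II-1 aff I-1×I-2: Vv
V/II-2 aff I-1×I-2: Vv
V/II-3 aff I-1×I-2: Vv
⇒ V over [I-1,I-2,II-1,II-2,II-3]: 2 consistent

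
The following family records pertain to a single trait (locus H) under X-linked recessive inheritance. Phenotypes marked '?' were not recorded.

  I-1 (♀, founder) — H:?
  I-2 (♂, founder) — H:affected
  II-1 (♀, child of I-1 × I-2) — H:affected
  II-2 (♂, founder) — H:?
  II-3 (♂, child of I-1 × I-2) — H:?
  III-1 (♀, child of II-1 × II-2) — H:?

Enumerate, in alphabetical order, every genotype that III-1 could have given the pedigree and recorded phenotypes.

H/I-1 ? ·: X^HX^h|X^hX^h
H/I-2 aff ·: X^hY
H/II-1 aff I-1×I-2: X^hX^h
H/II-2 ? ·: X^HY|X^hY
H/II-3 ? I-1×I-2: X^HY|X^hY
H/III-1 ? II-1×II-2: X^HX^h|X^hX^h
⇒ H over [I-1,I-2,II-1,II-2,II-3,III-1]: 6 consistent

III-1 ∈ {X^HX^h, X^hX^h}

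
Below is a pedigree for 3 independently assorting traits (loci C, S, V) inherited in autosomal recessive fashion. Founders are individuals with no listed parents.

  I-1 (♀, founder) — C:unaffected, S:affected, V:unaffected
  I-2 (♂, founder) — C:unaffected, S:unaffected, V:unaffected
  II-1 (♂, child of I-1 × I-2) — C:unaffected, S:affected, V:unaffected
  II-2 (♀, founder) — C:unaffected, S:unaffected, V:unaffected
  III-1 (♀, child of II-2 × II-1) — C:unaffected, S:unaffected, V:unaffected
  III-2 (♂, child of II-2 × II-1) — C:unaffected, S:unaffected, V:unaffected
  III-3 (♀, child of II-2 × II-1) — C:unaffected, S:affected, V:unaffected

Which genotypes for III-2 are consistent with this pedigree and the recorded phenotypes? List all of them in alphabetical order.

C/I-1 un ·: CC|Cc
C/I-2 un ·: CC|Cc
C/II-1 un I-1×I-2: CC|Cc
C/II-2 un ·: CC|Cc
C/III-1 un II-2×II-1: CC|Cc
C/III-2 un II-2×II-1: CC|Cc
C/III-3 un II-2×II-1: CC|Cc
⇒ C over [I-1,I-2,II-1,II-2,III-1,III-2,III-3]: 84 consistent
S/I-1 aff ·: ss
S/I-2 un ·: Ss
S/II-1 aff I-1×I-2: ss
S/II-2 un ·: Ss
S/III-1 un II-2×II-1: Ss
S/III-2 un II-2×II-1: Ss
S/III-3 aff II-2×II-1: ss
⇒ S over [I-1,I-2,II-1,II-2,III-1,III-2,III-3]: 1 consistent
V/I-1 un ·: VV|Vv
V/I-2 un ·: VV|Vv
V/II-1 un I-1×I-2: VV|Vv
V/II-2 un ·: VV|Vv
V/III-1 un II-2×II-1: VV|Vv
V/III-2 un II-2×II-1: VV|Vv
V/III-3 un II-2×II-1: VV|Vv
⇒ V over [I-1,I-2,II-1,II-2,III-1,III-2,III-3]: 84 consistent

III-2 ∈ {CC Ss VV, CC Ss Vv, Cc Ss VV, Cc Ss Vv}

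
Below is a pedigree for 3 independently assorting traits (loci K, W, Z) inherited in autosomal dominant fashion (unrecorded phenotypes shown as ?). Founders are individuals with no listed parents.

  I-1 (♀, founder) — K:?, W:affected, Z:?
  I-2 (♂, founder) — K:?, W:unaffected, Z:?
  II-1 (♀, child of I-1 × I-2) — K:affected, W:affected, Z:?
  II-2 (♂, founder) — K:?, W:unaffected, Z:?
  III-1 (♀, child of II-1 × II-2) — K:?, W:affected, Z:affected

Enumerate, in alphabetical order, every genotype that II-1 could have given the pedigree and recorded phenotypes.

K/I-1 ? ·: kk|Kk|KK
K/I-2 ? ·: kk|Kk|KK
K/II-1 aff I-1×I-2: Kk|KK
K/II-2 ? ·: kk|Kk|KK
K/III-1 ? II-1×II-2: kk|Kk|KK
⇒ K over [I-1,I-2,II-1,II-2,III-1]: 65 consistent
W/I-1 aff ·: Ww|WW
W/I-2 un ·: ww
W/II-1 aff I-1×I-2: Ww
W/II-2 un ·: ww
W/III-1 aff II-1×II-2: Ww
⇒ W over [I-1,I-2,II-1,II-2,III-1]: 2 consistent
Z/I-1 ? ·: zz|Zz|ZZ
Z/I-2 ? ·: zz|Zz|ZZ
Z/II-1 ? I-1×I-2: zz|Zz|ZZ
Z/II-2 ? ·: zz|Zz|ZZ
Z/III-1 aff II-1×II-2: Zz|ZZ
⇒ Z over [I-1,I-2,II-1,II-2,III-1]: 59 consistent

II-1 ∈ {KK Ww ZZ, KK Ww Zz, KK Ww zz, Kk Ww ZZ, Kk Ww Zz, Kk Ww zz}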